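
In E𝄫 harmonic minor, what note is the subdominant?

Abb

Degree 4 takes the letter 3 steps above E, which is A.
In harmonic minor, degree 4 sits 5 semitones above the tonic. Ebb + 5 semitones is pitch class 7, spelled on A as Abb.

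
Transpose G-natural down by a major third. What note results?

A third below G lands on the letter E.
A major third spans 4 semitones, so G moves to pitch class 3. On the letter E that is Eb.

Eb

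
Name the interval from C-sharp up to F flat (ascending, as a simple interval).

doubly diminished fourth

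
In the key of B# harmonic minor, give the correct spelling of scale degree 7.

The B# harmonic minor scale runs B# C## D# E# F## G# A##.
Degree 7 is A##.

A##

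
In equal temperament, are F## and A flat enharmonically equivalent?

Two spellings are enharmonically equivalent only if they share a pitch class.
Here F## → 7, Ab → 8; 7 ≠ 8, so they are not.

No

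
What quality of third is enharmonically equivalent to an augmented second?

minor

An augmented second spans 3 semitones.
A third spanning 3 semitones is minor (the major third is 4).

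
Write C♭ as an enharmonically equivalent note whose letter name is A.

A##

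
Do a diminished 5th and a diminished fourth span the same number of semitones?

No

A diminished fifth spans 6 semitones; a diminished fourth spans 4.
The spans differ, so they are not enharmonic equivalents.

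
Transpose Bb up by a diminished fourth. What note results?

Ebb

A fourth above B lands on the letter E.
A diminished fourth spans 4 semitones, so Bb moves to pitch class 2. On the letter E that is Ebb.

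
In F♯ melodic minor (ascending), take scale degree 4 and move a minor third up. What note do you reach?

Scale degree 4 of F# melodic minor (ascending) is B.
A minor third (3 semitones) above B lands on the letter D, giving D.

D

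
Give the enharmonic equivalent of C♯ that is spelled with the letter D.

Db

Plain D sits 1 semitone above C#, so on the letter D the same pitch needs a flat: Db.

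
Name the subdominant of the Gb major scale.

Degree 4 takes the letter 3 steps above G, which is C.
In major, degree 4 sits 5 semitones above the tonic. Gb + 5 semitones is pitch class 11, spelled on C as Cb.

Cb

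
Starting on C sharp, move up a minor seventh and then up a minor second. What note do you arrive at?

A minor seventh up from C# is B (letter B, 10 semitones up).
A minor second up from B is C (letter C, 1 semitone up).

C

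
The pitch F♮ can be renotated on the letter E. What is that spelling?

F is pitch class 5. The letter E alone is pitch class 4.
To reach pitch class 5 from E requires an offset of +1 semitone, i.e. sharp: E#.

E#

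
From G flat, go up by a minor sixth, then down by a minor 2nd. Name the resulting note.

A minor sixth up from Gb is Ebb (letter E, 8 semitones up).
A minor second down from Ebb is Db (letter D, 1 semitone down).

Db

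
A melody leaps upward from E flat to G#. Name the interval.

The letter names run E→G, a span of 2 letter steps, so the interval is some kind of third.
Eb to G# is 5 semitones. A major third is 4, so 5 makes it augmented.

augmented third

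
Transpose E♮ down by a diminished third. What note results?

E down a major third is C, so the target letter is C.
From E, a diminished third is 2 semitones down: C##.

C##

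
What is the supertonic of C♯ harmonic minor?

D#

Degree 2 takes the letter 1 step above C, which is D.
In harmonic minor, degree 2 sits 2 semitones above the tonic. C# + 2 semitones is pitch class 3, spelled on D as D#.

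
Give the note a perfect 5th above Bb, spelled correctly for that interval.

B up a perfect fifth is F#, so the target letter is F.
From Bb, a perfect fifth is 7 semitones up: F.

F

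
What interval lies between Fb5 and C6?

augmented fifth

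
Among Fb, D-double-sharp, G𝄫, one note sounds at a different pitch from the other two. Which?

In 12-tone equal temperament, enharmonic equivalents share a pitch class. Fb is pitch class 4; D## is pitch class 4; Gbb is pitch class 5.
Fb and D## share pitch class 4, while Gbb is pitch class 5.

Gbb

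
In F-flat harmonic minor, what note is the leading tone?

Eb

The Fb harmonic minor scale runs Fb Gb Abb Bbb Cb Dbb Eb.
Degree 7 is Eb.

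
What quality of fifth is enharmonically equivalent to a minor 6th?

A minor sixth spans 8 semitones.
A fifth spanning 8 semitones is augmented (the perfect fifth is 7).

augmented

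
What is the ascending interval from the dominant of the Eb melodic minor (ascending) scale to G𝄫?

The dominant of Eb melodic minor (ascending) is Bb.
Bb up to Gbb: letters B→G make it a sixth; 7 semitones makes it diminished.

diminished sixth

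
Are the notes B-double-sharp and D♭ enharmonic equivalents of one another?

Yes

B## is pitch class 1; Db is pitch class 1.
All spellings map to pitch class 1, so they are enharmonically equivalent.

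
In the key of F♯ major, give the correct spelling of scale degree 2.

The F# major scale runs F# G# A# B C# D# E#.
Degree 2 is G#.

G#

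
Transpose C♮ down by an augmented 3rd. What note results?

C down a major third is Ab, so the target letter is A.
From C, an augmented third is 5 semitones down: Abb.

Abb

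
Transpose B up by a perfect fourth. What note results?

E

A fourth above B lands on the letter E.
A perfect fourth spans 5 semitones, so B moves to pitch class 4. On the letter E that is E.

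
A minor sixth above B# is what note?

G#

A sixth above B lands on the letter G.
A minor sixth spans 8 semitones, so B# moves to pitch class 8. On the letter G that is G#.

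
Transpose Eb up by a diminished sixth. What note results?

Cbb

E up a major sixth is C#, so the target letter is C.
From Eb, a diminished sixth is 7 semitones up: Cbb.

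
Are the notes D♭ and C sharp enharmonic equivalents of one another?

Db = pitch class 1 and C# = pitch class 1 — the same pitch class, so they are enharmonic equivalents.

Yes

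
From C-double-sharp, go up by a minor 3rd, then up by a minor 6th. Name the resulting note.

C#

A minor third up from C## is E# (letter E, 3 semitones up).
A minor sixth up from E# is C# (letter C, 8 semitones up).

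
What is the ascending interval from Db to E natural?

Counting letters D–E gives a second.
Db→E = 3 semitones, 1 wider than the major second (2), so augmented.

augmented second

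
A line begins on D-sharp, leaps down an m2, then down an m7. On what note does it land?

A minor second down from D# is C## (letter C, 1 semitone down).
A minor seventh down from C## is D## (letter D, 10 semitones down).

D##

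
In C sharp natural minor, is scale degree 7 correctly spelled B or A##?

B

Each scale degree takes a distinct letter name. Degree 7 of a scale on C must use the letter B.
B and A## are enharmonically the same pitch, but only B uses the letter B, so it is the correct spelling here.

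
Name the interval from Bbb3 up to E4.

Counting letters B–C–D–E gives a fourth.
Bbb→E = 7 semitones, 2 wider than the perfect fourth (5), so doubly augmented.

doubly augmented fourth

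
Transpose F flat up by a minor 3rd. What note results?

F up a major third is A, so the target letter is A.
From Fb, a minor third is 3 semitones up: Abb.

Abb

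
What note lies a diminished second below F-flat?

E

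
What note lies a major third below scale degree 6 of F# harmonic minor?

Bb

Scale degree 6 of F# harmonic minor is D.
A major third (4 semitones) below D lands on the letter B, giving Bb.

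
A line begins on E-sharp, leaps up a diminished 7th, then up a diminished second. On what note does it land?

Ebb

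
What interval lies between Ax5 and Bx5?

major second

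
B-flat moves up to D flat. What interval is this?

The letter names run B→D, a span of 2 letter steps, so the interval is some kind of third.
Bb to Db is 3 semitones. A major third is 4, so 3 makes it minor.

minor third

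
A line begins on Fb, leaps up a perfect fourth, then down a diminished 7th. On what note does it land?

C

A perfect fourth up from Fb is Bbb (letter B, 5 semitones up).
A diminished seventh down from Bbb is C (letter C, 9 semitones down).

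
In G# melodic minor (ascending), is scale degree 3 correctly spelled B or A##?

Each scale degree takes a distinct letter name. Degree 3 of a scale on G must use the letter B.
B and A## are enharmonically the same pitch, but only B uses the letter B, so it is the correct spelling here.

B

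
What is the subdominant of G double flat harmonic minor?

Cbb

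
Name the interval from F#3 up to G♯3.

major second

The letter names run F→G, a span of 1 letter step, so the interval is some kind of second.
F# to G# is 2 semitones. A major second is 2, so 2 makes it major.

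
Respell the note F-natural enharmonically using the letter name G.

Gbb

Plain G sits 2 semitones above F, so on the letter G the same pitch needs a double flat: Gbb.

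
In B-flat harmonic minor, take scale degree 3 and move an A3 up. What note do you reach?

F#

Scale degree 3 of Bb harmonic minor is Db.
An augmented third (5 semitones) above Db lands on the letter F, giving F#.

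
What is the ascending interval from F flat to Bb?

augmented fourth

Counting letters F–G–A–B gives a fourth.
Fb→Bb = 6 semitones, 1 wider than the perfect fourth (5), so augmented.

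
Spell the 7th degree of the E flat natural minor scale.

Degree 7 takes the letter 6 steps above E, which is D.
In natural minor, degree 7 sits 10 semitones above the tonic. Eb + 10 semitones is pitch class 1, spelled on D as Db.

Db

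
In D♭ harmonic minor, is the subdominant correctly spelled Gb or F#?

Gb

Each scale degree takes a distinct letter name. Degree 4 of a scale on D must use the letter G.
Gb and F# are enharmonically the same pitch, but only Gb uses the letter G, so it is the correct spelling here.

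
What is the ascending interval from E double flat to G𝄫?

minor third

The letter names run E→G, a span of 2 letter steps, so the interval is some kind of third.
Ebb to Gbb is 3 semitones. A major third is 4, so 3 makes it minor.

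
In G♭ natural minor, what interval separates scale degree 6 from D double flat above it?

minor seventh

Scale degree 6 of Gb natural minor is Ebb.
Ebb up to Dbb: letters E→D make it a seventh; 10 semitones makes it minor.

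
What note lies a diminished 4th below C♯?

A fourth below C lands on the letter G.
A diminished fourth spans 4 semitones, so C# moves to pitch class 9. On the letter G that is G##.

G##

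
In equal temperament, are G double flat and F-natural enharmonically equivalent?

Yes

Gbb is pitch class 5; F is pitch class 5.
All spellings map to pitch class 5, so they are enharmonically equivalent.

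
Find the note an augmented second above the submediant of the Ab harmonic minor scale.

The submediant of Ab harmonic minor is Fb.
An augmented second (3 semitones) above Fb lands on the letter G, giving G.

G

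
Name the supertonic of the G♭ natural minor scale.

Degree 2 takes the letter 1 step above G, which is A.
In natural minor, degree 2 sits 2 semitones above the tonic. Gb + 2 semitones is pitch class 8, spelled on A as Ab.

Ab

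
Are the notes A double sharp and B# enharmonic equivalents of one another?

No

A## is pitch class 11; B# is pitch class 0.
The pitch classes differ (11 vs. 0), so they are not enharmonic equivalents.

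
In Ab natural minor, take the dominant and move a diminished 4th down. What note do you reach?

B

The dominant of Ab natural minor is Eb.
A diminished fourth (4 semitones) below Eb lands on the letter B, giving B.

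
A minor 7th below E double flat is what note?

E down a major seventh is F, so the target letter is F.
From Ebb, a minor seventh is 10 semitones down: Fb.

Fb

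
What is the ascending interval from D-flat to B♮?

augmented sixth

The letter names run D→B, a span of 5 letter steps, so the interval is some kind of sixth.
Db to B is 10 semitones. A major sixth is 9, so 10 makes it augmented.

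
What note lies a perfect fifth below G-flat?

Cb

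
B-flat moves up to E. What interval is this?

Counting letters B–C–D–E gives a fourth.
Bb→E = 6 semitones, 1 wider than the perfect fourth (5), so augmented.

augmented fourth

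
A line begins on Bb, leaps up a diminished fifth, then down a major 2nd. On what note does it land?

Ebb

A diminished fifth up from Bb is Fb (letter F, 6 semitones up).
A major second down from Fb is Ebb (letter E, 2 semitones down).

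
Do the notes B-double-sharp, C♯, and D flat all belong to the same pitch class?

Yes

B## = pitch class 1 and C# = pitch class 1 and Db = pitch class 1 — the same pitch class, so they are enharmonic equivalents.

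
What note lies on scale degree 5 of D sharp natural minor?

A#

Degree 5 takes the letter 4 steps above D, which is A.
In natural minor, degree 5 sits 7 semitones above the tonic. D# + 7 semitones is pitch class 10, spelled on A as A#.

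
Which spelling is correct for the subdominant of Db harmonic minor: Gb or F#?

Gb

Each scale degree takes a distinct letter name. Degree 4 of a scale on D must use the letter G.
Gb and F# are enharmonically the same pitch, but only Gb uses the letter G, so it is the correct spelling here.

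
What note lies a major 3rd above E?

E up a major third is G#, so the target letter is G.
From E, a major third is 4 semitones up: G#.

G#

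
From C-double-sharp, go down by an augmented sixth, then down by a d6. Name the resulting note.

An augmented sixth down from C## is E (letter E, 10 semitones down).
A diminished sixth down from E is G## (letter G, 7 semitones down).

G##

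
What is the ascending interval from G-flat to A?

augmented second

Counting letters G–A gives a second.
Gb→A = 3 semitones, 1 wider than the major second (2), so augmented.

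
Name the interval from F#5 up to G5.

minor second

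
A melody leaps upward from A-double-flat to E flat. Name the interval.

augmented fifth

Counting letters A–B–C–D–E gives a fifth.
Abb→Eb = 8 semitones, 1 wider than the perfect fifth (7), so augmented.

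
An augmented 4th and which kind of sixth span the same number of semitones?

An augmented fourth spans 6 semitones.
A sixth spanning 6 semitones is doubly diminished (the major sixth is 9).

doubly diminished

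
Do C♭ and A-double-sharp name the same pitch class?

Yes

Cb = pitch class 11 and A## = pitch class 11 — the same pitch class, so they are enharmonic equivalents.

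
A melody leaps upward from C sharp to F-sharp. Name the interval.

The letter names run C→F, a span of 3 letter steps, so the interval is some kind of fourth.
C# to F# is 5 semitones. A perfect fourth is 5, so 5 makes it perfect.

perfect fourth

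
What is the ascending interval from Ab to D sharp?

doubly augmented fourth

The letter names run A→D, a span of 3 letter steps, so the interval is some kind of fourth.
Ab to D# is 7 semitones. A perfect fourth is 5, so 7 makes it doubly augmented.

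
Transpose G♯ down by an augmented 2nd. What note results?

F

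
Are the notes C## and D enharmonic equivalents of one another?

Yes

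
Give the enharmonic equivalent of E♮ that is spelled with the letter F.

Plain F sits 1 semitone above E, so on the letter F the same pitch needs a flat: Fb.

Fb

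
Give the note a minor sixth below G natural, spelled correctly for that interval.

G down a major sixth is Bb, so the target letter is B.
From G, a minor sixth is 8 semitones down: B.

B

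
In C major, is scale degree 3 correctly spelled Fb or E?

Each scale degree takes a distinct letter name. Degree 3 of a scale on C must use the letter E.
E and Fb are enharmonically the same pitch, but only E uses the letter E, so it is the correct spelling here.

E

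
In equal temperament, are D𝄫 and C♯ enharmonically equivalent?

No

Two spellings are enharmonically equivalent only if they share a pitch class.
Here Dbb → 0, C# → 1; 0 ≠ 1, so they are not.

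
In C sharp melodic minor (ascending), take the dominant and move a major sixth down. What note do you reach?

The dominant of C# melodic minor (ascending) is G#.
A major sixth (9 semitones) below G# lands on the letter B, giving B.

B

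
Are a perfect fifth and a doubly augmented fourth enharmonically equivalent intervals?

Yes

A perfect fifth spans 7 semitones; a doubly augmented fourth spans 7.
They are enharmonically equivalent.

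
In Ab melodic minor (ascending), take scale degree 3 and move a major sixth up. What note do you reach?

Ab

Scale degree 3 of Ab melodic minor (ascending) is Cb.
A major sixth (9 semitones) above Cb lands on the letter A, giving Ab.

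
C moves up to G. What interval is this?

The letter names run C→G, a span of 4 letter steps, so the interval is some kind of fifth.
C to G is 7 semitones. A perfect fifth is 7, so 7 makes it perfect.

perfect fifth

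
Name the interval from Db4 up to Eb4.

major second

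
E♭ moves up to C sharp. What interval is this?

augmented sixth

Counting letters E–F–G–A–B–C gives a sixth.
Eb→C# = 10 semitones, 1 wider than the major sixth (9), so augmented.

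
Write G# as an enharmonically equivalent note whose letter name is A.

Ab

G# is pitch class 8. The letter A alone is pitch class 9.
To reach pitch class 8 from A requires an offset of -1 semitone, i.e. flat: Ab.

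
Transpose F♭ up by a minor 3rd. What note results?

Abb

F up a major third is A, so the target letter is A.
From Fb, a minor third is 3 semitones up: Abb.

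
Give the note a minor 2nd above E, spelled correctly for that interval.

F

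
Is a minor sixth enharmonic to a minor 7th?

A minor sixth spans 8 semitones; a minor seventh spans 10.
The spans differ, so they are not enharmonic equivalents.

No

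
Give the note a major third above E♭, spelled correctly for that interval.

G

E up a major third is G#, so the target letter is G.
From Eb, a major third is 4 semitones up: G.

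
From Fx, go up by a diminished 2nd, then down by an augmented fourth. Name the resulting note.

A diminished second up from F## is G (letter G, 0 semitones up).
An augmented fourth down from G is Db (letter D, 6 semitones down).

Db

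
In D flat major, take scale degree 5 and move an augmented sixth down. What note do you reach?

Cbb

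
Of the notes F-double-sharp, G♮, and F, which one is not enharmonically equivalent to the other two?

F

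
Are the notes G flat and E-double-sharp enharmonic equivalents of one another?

Yes

Gb is pitch class 6; E## is pitch class 6.
All spellings map to pitch class 6, so they are enharmonically equivalent.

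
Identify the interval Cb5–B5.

The letter names run C→B, a span of 6 letter steps, so the interval is some kind of seventh.
Cb to B is 12 semitones. A major seventh is 11, so 12 makes it augmented.

augmented seventh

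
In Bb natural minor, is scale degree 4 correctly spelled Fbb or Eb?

Each scale degree takes a distinct letter name. Degree 4 of a scale on B must use the letter E.
Eb and Fbb are enharmonically the same pitch, but only Eb uses the letter E, so it is the correct spelling here.

Eb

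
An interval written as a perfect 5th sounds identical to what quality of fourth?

doubly augmented

A perfect fifth spans 7 semitones.
A fourth spanning 7 semitones is doubly augmented (the perfect fourth is 5).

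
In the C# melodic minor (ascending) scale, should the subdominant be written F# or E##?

F#

Each scale degree takes a distinct letter name. Degree 4 of a scale on C must use the letter F.
F# and E## are enharmonically the same pitch, but only F# uses the letter F, so it is the correct spelling here.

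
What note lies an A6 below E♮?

E down a major sixth is G, so the target letter is G.
From E, an augmented sixth is 10 semitones down: Gb.

Gb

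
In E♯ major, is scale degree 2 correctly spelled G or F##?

F##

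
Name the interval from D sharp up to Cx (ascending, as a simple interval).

The letter names run D→C, a span of 6 letter steps, so the interval is some kind of seventh.
D# to C## is 11 semitones. A major seventh is 11, so 11 makes it major.

major seventh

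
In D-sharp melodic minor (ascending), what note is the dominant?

Degree 5 takes the letter 4 steps above D, which is A.
In melodic minor (ascending), degree 5 sits 7 semitones above the tonic. D# + 7 semitones is pitch class 10, spelled on A as A#.

A#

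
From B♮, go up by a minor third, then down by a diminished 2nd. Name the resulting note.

C##

A minor third up from B is D (letter D, 3 semitones up).
A diminished second down from D is C## (letter C, 0 semitones down).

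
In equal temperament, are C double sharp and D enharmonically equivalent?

Yes

C## is pitch class 2; D is pitch class 2.
All spellings map to pitch class 2, so they are enharmonically equivalent.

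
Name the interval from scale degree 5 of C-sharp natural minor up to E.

minor sixth

Scale degree 5 of C# natural minor is G#.
G# up to E: letters G→E make it a sixth; 8 semitones makes it minor.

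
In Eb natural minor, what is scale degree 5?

Bb

Degree 5 takes the letter 4 steps above E, which is B.
In natural minor, degree 5 sits 7 semitones above the tonic. Eb + 7 semitones is pitch class 10, spelled on B as Bb.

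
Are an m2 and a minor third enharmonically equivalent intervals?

A minor second spans 1 semitone; a minor third spans 3.
The spans differ, so they are not enharmonic equivalents.

No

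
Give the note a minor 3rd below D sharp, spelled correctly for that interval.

B#

D down a major third is Bb, so the target letter is B.
From D#, a minor third is 3 semitones down: B#.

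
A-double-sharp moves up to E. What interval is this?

doubly diminished fifth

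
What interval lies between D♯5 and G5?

diminished fourth

The letter names run D→G, a span of 3 letter steps, so the interval is some kind of fourth.
D# to G is 4 semitones. A perfect fourth is 5, so 4 makes it diminished.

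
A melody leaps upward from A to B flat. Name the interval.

The letter names run A→B, a span of 1 letter step, so the interval is some kind of second.
A to Bb is 1 semitone. A major second is 2, so 1 makes it minor.

minor second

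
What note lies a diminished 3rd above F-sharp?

A third above F lands on the letter A.
A diminished third spans 2 semitones, so F# moves to pitch class 8. On the letter A that is Ab.

Ab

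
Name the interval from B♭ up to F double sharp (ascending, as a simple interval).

The letter names run B→F, a span of 4 letter steps, so the interval is some kind of fifth.
Bb to F## is 9 semitones. A perfect fifth is 7, so 9 makes it doubly augmented.

doubly augmented fifth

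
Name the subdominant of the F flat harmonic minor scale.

Degree 4 takes the letter 3 steps above F, which is B.
In harmonic minor, degree 4 sits 5 semitones above the tonic. Fb + 5 semitones is pitch class 9, spelled on B as Bbb.

Bbb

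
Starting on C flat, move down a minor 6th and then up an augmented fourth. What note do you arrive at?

A

A minor sixth down from Cb is Eb (letter E, 8 semitones down).
An augmented fourth up from Eb is A (letter A, 6 semitones up).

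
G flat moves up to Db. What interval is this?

perfect fifth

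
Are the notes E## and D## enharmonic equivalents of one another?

Two spellings are enharmonically equivalent only if they share a pitch class.
Here E## → 6, D## → 4; 4 ≠ 6, so they are not.

No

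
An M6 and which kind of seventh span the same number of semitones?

A major sixth spans 9 semitones.
A seventh spanning 9 semitones is diminished (the major seventh is 11).

diminished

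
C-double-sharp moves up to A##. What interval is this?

The letter names run C→A, a span of 5 letter steps, so the interval is some kind of sixth.
C## to A## is 9 semitones. A major sixth is 9, so 9 makes it major.

major sixth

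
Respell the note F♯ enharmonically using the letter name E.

E##

F# is pitch class 6. The letter E alone is pitch class 4.
To reach pitch class 6 from E requires an offset of +2 semitones, i.e. double sharp: E##.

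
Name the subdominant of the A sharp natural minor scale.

Degree 4 takes the letter 3 steps above A, which is D.
In natural minor, degree 4 sits 5 semitones above the tonic. A# + 5 semitones is pitch class 3, spelled on D as D#.

D#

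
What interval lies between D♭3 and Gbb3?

The letter names run D→G, a span of 3 letter steps, so the interval is some kind of fourth.
Db to Gbb is 4 semitones. A perfect fourth is 5, so 4 makes it diminished.

diminished fourth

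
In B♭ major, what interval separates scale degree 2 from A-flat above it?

minor sixth

Scale degree 2 of Bb major is C.
C up to Ab: letters C→A make it a sixth; 8 semitones makes it minor.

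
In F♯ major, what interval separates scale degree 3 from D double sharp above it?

augmented fourth

Scale degree 3 of F# major is A#.
A# up to D##: letters A→D make it a fourth; 6 semitones makes it augmented.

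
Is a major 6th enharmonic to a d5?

No

A major sixth spans 9 semitones; a diminished fifth spans 6.
The spans differ, so they are not enharmonic equivalents.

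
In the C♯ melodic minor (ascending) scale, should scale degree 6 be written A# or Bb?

Each scale degree takes a distinct letter name. Degree 6 of a scale on C must use the letter A.
A# and Bb are enharmonically the same pitch, but only A# uses the letter A, so it is the correct spelling here.

A#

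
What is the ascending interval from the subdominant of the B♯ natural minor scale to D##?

The subdominant of B# natural minor is E#.
E# up to D##: letters E→D make it a seventh; 11 semitones makes it major.

major seventh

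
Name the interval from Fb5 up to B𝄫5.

perfect fourth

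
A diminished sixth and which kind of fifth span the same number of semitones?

perfect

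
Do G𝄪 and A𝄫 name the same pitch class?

No

G## is pitch class 9; Abb is pitch class 7.
The pitch classes differ (9 vs. 7), so they are not enharmonic equivalents.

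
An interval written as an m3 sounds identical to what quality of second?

A minor third spans 3 semitones.
A second spanning 3 semitones is augmented (the major second is 2).

augmented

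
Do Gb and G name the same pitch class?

Two spellings are enharmonically equivalent only if they share a pitch class.
Here Gb → 6, G → 7; 6 ≠ 7, so they are not.

No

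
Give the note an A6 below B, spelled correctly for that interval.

Db

A sixth below B lands on the letter D.
An augmented sixth spans 10 semitones, so B moves to pitch class 1. On the letter D that is Db.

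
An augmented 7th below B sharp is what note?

A seventh below B lands on the letter C.
An augmented seventh spans 12 semitones, so B# moves to pitch class 0. On the letter C that is C.

C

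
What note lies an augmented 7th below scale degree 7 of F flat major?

Fbb

Scale degree 7 of Fb major is Eb.
An augmented seventh (12 semitones) below Eb lands on the letter F, giving Fbb.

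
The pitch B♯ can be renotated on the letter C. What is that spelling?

Plain C sits at the same pitch as B#, so on the letter C the same pitch needs a natural: C.

C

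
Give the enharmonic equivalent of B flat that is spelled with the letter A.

A#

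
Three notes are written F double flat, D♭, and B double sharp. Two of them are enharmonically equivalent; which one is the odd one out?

In 12-tone equal temperament, enharmonic equivalents share a pitch class. Fbb is pitch class 3; Db is pitch class 1; B## is pitch class 1.
Db and B## share pitch class 1, while Fbb is pitch class 3.

Fbb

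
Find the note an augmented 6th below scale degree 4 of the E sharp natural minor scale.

C

Scale degree 4 of E# natural minor is A#.
An augmented sixth (10 semitones) below A# lands on the letter C, giving C.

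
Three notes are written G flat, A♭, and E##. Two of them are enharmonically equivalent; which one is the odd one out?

In 12-tone equal temperament, enharmonic equivalents share a pitch class. Gb is pitch class 6; Ab is pitch class 8; E## is pitch class 6.
Gb and E## share pitch class 6, while Ab is pitch class 8.

Ab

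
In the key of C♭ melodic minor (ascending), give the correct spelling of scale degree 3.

Degree 3 takes the letter 2 steps above C, which is E.
In melodic minor (ascending), degree 3 sits 3 semitones above the tonic. Cb + 3 semitones is pitch class 2, spelled on E as Ebb.

Ebb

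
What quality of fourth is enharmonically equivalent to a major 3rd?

A major third spans 4 semitones.
A fourth spanning 4 semitones is diminished (the perfect fourth is 5).

diminished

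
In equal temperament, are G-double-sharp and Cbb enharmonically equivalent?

No

G## is pitch class 9; Cbb is pitch class 10.
The pitch classes differ (9 vs. 10), so they are not enharmonic equivalents.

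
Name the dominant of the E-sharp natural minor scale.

The E# natural minor scale runs E# F## G# A# B# C# D#.
Degree 5 is B#.

B#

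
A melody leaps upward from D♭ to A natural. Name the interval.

augmented fifth

Counting letters D–E–F–G–A gives a fifth.
Db→A = 8 semitones, 1 wider than the perfect fifth (7), so augmented.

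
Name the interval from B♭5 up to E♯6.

doubly augmented fourth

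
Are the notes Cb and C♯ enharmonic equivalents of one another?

Cb is pitch class 11; C# is pitch class 1.
The pitch classes differ (11 vs. 1), so they are not enharmonic equivalents.

No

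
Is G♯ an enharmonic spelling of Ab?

G# is pitch class 8; Ab is pitch class 8.
All spellings map to pitch class 8, so they are enharmonically equivalent.

Yes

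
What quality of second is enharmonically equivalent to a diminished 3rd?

A diminished third spans 2 semitones.
A second spanning 2 semitones is major (the major second is 2).

major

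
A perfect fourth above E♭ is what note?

E up a perfect fourth is A, so the target letter is A.
From Eb, a perfect fourth is 5 semitones up: Ab.

Ab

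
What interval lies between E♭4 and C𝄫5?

diminished sixth

Counting letters E–F–G–A–B–C gives a sixth.
Eb→Cbb = 7 semitones, 2 narrower than the major sixth (9), so diminished.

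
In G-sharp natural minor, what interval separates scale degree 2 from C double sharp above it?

major third

Scale degree 2 of G# natural minor is A#.
A# up to C##: letters A→C make it a third; 4 semitones makes it major.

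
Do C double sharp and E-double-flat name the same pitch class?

Yes

C## is pitch class 2; Ebb is pitch class 2.
All spellings map to pitch class 2, so they are enharmonically equivalent.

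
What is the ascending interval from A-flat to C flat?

Counting letters A–B–C gives a third.
Ab→Cb = 3 semitones, 1 narrower than the major third (4), so minor.

minor third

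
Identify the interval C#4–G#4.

The letter names run C→G, a span of 4 letter steps, so the interval is some kind of fifth.
C# to G# is 7 semitones. A perfect fifth is 7, so 7 makes it perfect.

perfect fifth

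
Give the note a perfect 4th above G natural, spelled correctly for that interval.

G up a perfect fourth is C, so the target letter is C.
From G, a perfect fourth is 5 semitones up: C.

C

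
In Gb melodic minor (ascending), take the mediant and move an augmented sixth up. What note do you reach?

The mediant of Gb melodic minor (ascending) is Bbb.
An augmented sixth (10 semitones) above Bbb lands on the letter G, giving G.

G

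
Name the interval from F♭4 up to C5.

The letter names run F→C, a span of 4 letter steps, so the interval is some kind of fifth.
Fb to C is 8 semitones. A perfect fifth is 7, so 8 makes it augmented.

augmented fifth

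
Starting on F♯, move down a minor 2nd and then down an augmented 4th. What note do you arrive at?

A minor second down from F# is E# (letter E, 1 semitone down).
An augmented fourth down from E# is B (letter B, 6 semitones down).

B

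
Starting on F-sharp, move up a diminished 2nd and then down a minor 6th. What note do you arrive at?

Bb

A diminished second up from F# is Gb (letter G, 0 semitones up).
A minor sixth down from Gb is Bb (letter B, 8 semitones down).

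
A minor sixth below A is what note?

A sixth below A lands on the letter C.
A minor sixth spans 8 semitones, so A moves to pitch class 1. On the letter C that is C#.

C#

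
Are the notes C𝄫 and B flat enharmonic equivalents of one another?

Yes

Cbb is pitch class 10; Bb is pitch class 10.
All spellings map to pitch class 10, so they are enharmonically equivalent.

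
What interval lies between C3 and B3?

major seventh

The letter names run C→B, a span of 6 letter steps, so the interval is some kind of seventh.
C to B is 11 semitones. A major seventh is 11, so 11 makes it major.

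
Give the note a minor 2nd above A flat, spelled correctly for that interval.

A second above A lands on the letter B.
A minor second spans 1 semitone, so Ab moves to pitch class 9. On the letter B that is Bbb.

Bbb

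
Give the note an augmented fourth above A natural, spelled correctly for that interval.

A up a perfect fourth is D, so the target letter is D.
From A, an augmented fourth is 6 semitones up: D#.

D#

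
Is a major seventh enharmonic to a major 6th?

No

A major seventh spans 11 semitones; a major sixth spans 9.
The spans differ, so they are not enharmonic equivalents.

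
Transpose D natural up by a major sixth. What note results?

B

D up a major sixth is B, so the target letter is B.
From D, a major sixth is 9 semitones up: B.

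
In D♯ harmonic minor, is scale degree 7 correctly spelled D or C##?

C##

Each scale degree takes a distinct letter name. Degree 7 of a scale on D must use the letter C.
C## and D are enharmonically the same pitch, but only C## uses the letter C, so it is the correct spelling here.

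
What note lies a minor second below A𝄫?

A second below A lands on the letter G.
A minor second spans 1 semitone, so Abb moves to pitch class 6. On the letter G that is Gb.

Gb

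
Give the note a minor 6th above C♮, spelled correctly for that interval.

A sixth above C lands on the letter A.
A minor sixth spans 8 semitones, so C moves to pitch class 8. On the letter A that is Ab.

Ab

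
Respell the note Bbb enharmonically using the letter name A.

A

Plain A sits at the same pitch as Bbb, so on the letter A the same pitch needs a natural: A.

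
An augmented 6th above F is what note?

A sixth above F lands on the letter D.
An augmented sixth spans 10 semitones, so F moves to pitch class 3. On the letter D that is D#.

D#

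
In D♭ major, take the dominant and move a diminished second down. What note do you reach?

G#

The dominant of Db major is Ab.
A diminished second (0 semitones) below Ab lands on the letter G, giving G#.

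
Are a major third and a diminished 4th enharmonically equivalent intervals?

Yes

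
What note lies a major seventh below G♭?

Abb

A seventh below G lands on the letter A.
A major seventh spans 11 semitones, so Gb moves to pitch class 7. On the letter A that is Abb.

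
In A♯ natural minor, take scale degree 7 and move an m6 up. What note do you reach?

Scale degree 7 of A# natural minor is G#.
A minor sixth (8 semitones) above G# lands on the letter E, giving E.

E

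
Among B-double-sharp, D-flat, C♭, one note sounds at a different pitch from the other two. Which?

In 12-tone equal temperament, enharmonic equivalents share a pitch class. B## is pitch class 1; Db is pitch class 1; Cb is pitch class 11.
B## and Db share pitch class 1, while Cb is pitch class 11.

Cb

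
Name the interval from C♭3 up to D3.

augmented second

The letter names run C→D, a span of 1 letter step, so the interval is some kind of second.
Cb to D is 3 semitones. A major second is 2, so 3 makes it augmented.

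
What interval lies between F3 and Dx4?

The letter names run F→D, a span of 5 letter steps, so the interval is some kind of sixth.
F to D## is 11 semitones. A major sixth is 9, so 11 makes it doubly augmented.

doubly augmented sixth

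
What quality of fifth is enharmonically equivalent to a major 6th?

doubly augmented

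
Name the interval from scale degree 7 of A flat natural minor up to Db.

Scale degree 7 of Ab natural minor is Gb.
Gb up to Db: letters G→D make it a fifth; 7 semitones makes it perfect.

perfect fifth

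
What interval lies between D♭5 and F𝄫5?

Counting letters D–E–F gives a third.
Db→Fbb = 2 semitones, 2 narrower than the major third (4), so diminished.

diminished third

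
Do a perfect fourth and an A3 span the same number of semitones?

Yes

A perfect fourth spans 5 semitones; an augmented third spans 5.
They are enharmonically equivalent.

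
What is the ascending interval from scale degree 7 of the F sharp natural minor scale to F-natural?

Scale degree 7 of F# natural minor is E.
E up to F: letters E→F make it a second; 1 semitone makes it minor.

minor second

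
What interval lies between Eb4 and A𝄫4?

diminished fourth

The letter names run E→A, a span of 3 letter steps, so the interval is some kind of fourth.
Eb to Abb is 4 semitones. A perfect fourth is 5, so 4 makes it diminished.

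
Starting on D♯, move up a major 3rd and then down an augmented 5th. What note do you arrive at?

B

A major third up from D# is F## (letter F, 4 semitones up).
An augmented fifth down from F## is B (letter B, 8 semitones down).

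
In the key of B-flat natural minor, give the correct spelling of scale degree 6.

Gb

Degree 6 takes the letter 5 steps above B, which is G.
In natural minor, degree 6 sits 8 semitones above the tonic. Bb + 8 semitones is pitch class 6, spelled on G as Gb.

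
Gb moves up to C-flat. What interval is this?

perfect fourth

The letter names run G→C, a span of 3 letter steps, so the interval is some kind of fourth.
Gb to Cb is 5 semitones. A perfect fourth is 5, so 5 makes it perfect.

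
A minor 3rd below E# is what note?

A third below E lands on the letter C.
A minor third spans 3 semitones, so E# moves to pitch class 2. On the letter C that is C##.

C##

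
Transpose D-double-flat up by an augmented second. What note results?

D up a major second is E, so the target letter is E.
From Dbb, an augmented second is 3 semitones up: Eb.

Eb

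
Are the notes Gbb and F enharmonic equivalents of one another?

Gbb is pitch class 5; F is pitch class 5.
All spellings map to pitch class 5, so they are enharmonically equivalent.

Yes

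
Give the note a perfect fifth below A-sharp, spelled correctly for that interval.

A down a perfect fifth is D, so the target letter is D.
From A#, a perfect fifth is 7 semitones down: D#.

D#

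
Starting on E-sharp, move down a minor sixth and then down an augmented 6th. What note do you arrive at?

B

A minor sixth down from E# is G## (letter G, 8 semitones down).
An augmented sixth down from G## is B (letter B, 10 semitones down).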